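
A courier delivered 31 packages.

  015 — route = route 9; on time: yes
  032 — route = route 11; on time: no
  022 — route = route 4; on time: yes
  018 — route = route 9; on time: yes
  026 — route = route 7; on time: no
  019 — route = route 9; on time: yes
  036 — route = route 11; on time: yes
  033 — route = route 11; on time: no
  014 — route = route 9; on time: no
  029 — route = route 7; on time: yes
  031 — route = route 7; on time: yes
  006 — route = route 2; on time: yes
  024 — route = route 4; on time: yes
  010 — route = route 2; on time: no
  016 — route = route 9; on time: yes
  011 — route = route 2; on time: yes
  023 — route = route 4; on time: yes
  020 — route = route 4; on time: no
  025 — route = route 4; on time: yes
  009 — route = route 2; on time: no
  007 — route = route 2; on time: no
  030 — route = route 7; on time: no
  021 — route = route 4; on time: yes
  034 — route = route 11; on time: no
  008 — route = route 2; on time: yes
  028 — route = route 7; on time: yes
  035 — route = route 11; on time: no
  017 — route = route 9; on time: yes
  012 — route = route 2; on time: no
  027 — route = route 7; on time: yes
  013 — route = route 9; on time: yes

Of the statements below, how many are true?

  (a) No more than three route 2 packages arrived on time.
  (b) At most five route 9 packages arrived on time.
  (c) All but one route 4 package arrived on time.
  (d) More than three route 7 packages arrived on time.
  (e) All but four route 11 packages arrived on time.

4

(a) route 2: |A| = 7, |A ∩ B| = 3; needs |A ∩ B| ≤ 3 — true.
(b) route 9: |A| = 7, |A ∩ B| = 6; needs |A ∩ B| ≤ 5 — false.
(c) route 4: |A| = 6, |A ∩ B| = 5; needs |A ∖ B| = 1 — true.
(d) route 7: |A| = 6, |A ∩ B| = 4; needs |A ∩ B| > 3 — true.
(e) route 11: |A| = 5, |A ∩ B| = 1; needs |A ∖ B| = 4 — true.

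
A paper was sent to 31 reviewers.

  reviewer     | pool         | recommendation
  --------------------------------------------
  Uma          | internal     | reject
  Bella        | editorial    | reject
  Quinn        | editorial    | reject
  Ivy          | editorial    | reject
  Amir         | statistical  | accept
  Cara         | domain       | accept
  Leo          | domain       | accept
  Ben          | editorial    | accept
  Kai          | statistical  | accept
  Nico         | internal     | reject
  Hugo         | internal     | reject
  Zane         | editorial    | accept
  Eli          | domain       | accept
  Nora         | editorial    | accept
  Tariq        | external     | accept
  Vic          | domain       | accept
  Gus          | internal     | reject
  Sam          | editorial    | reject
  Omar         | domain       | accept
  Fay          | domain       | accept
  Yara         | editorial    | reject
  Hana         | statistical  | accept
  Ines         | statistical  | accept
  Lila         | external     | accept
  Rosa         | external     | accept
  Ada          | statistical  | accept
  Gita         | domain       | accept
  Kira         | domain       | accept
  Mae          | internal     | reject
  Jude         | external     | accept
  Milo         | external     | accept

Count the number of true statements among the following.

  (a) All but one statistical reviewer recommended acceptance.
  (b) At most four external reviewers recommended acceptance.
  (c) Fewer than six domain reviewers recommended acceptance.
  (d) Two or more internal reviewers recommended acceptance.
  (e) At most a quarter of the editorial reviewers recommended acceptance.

0

(a) statistical: |A| = 5, |A ∩ B| = 5; needs |A ∖ B| = 1 — false.
(b) external: |A| = 5, |A ∩ B| = 5; needs |A ∩ B| ≤ 4 — false.
(c) domain: |A| = 8, |A ∩ B| = 8; needs |A ∩ B| < 6 — false.
(d) internal: |A| = 5, |A ∩ B| = 0; needs |A ∩ B| ≥ 2 — false.
(e) editorial: |A| = 8, |A ∩ B| = 3; needs |A ∩ B| / |A| ≤ 1/4 — false.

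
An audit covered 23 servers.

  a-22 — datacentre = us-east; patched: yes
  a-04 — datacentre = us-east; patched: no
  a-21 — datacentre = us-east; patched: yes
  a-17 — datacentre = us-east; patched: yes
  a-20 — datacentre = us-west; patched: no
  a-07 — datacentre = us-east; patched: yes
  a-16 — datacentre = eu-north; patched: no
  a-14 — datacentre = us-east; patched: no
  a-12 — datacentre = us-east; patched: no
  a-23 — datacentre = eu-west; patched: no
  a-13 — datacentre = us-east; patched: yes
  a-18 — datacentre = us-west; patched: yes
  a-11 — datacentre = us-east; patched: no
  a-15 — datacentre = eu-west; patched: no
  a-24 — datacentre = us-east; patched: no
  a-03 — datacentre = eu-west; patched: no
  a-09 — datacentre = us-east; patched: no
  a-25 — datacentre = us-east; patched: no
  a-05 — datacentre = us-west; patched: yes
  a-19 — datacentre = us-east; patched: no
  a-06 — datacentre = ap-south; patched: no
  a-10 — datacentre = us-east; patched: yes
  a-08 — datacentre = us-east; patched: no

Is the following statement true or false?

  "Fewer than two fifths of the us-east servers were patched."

Truth condition: |A ∩ B| / |A| < 2/5.
|A| = 15, |A ∩ B| = 6, |A ∖ B| = 9.
|A ∩ B|/|A| = 6/15, so the statement is false.

False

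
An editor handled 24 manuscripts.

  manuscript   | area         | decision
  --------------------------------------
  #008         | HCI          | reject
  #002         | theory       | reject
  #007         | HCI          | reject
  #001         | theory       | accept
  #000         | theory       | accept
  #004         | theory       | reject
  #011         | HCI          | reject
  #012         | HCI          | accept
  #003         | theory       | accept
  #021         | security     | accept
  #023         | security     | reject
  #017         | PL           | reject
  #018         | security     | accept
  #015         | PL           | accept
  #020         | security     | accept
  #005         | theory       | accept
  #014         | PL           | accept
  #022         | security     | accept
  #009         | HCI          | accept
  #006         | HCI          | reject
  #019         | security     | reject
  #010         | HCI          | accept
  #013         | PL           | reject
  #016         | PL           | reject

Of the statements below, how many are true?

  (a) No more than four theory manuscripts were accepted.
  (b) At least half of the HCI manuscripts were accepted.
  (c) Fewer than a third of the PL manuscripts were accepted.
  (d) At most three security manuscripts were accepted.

(a) theory: |A| = 6, |A ∩ B| = 4; needs |A ∩ B| ≤ 4 — true.
(b) HCI: |A| = 7, |A ∩ B| = 3; needs |A ∩ B| ≥ |A ∖ B| — false.
(c) PL: |A| = 5, |A ∩ B| = 2; needs |A ∩ B| / |A| < 1/3 — false.
(d) security: |A| = 6, |A ∩ B| = 4; needs |A ∩ B| ≤ 3 — false.

1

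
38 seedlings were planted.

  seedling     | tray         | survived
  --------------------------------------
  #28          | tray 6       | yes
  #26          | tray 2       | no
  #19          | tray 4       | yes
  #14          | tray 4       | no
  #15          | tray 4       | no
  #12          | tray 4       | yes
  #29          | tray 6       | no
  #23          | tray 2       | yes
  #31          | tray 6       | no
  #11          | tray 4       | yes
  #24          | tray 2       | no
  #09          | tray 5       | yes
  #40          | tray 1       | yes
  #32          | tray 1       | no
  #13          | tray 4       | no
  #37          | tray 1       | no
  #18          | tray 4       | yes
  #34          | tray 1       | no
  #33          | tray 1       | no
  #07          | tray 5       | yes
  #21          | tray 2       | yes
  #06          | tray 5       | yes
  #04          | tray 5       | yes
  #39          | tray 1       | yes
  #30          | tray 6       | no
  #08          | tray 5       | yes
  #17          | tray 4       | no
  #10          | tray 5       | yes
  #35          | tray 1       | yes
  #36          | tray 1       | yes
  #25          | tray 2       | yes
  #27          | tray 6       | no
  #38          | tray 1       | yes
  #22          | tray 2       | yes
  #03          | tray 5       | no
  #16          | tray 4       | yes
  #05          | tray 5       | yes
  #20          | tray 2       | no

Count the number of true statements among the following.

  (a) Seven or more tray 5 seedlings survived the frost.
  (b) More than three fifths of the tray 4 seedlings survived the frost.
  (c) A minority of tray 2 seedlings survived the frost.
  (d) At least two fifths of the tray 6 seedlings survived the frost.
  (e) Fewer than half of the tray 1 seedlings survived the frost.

1

(a) tray 5: |A| = 8, |A ∩ B| = 7; needs |A ∩ B| ≥ 7 — true.
(b) tray 4: |A| = 9, |A ∩ B| = 5; needs |A ∩ B| / |A| > 3/5 — false.
(c) tray 2: |A| = 7, |A ∩ B| = 4; needs |A ∩ B| < |A ∖ B| — false.
(d) tray 6: |A| = 5, |A ∩ B| = 1; needs |A ∩ B| / |A| ≥ 2/5 — false.
(e) tray 1: |A| = 9, |A ∩ B| = 5; needs |A ∩ B| < |A ∖ B| — false.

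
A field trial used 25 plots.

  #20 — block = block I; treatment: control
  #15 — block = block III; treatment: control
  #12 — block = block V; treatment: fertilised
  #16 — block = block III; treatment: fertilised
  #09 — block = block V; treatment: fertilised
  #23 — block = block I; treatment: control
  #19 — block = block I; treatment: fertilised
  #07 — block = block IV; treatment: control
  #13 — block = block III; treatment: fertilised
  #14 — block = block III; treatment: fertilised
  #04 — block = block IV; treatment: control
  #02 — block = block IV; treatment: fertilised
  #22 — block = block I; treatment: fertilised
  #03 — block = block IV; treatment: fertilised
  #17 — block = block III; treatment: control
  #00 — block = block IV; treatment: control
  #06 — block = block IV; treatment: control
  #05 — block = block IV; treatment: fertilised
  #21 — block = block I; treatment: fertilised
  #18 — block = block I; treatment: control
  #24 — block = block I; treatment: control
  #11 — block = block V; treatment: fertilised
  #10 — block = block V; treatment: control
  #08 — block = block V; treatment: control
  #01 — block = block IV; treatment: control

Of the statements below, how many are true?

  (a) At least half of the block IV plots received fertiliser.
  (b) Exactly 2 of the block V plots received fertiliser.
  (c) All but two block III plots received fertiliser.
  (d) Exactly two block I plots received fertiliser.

(a) block IV: |A| = 8, |A ∩ B| = 3; needs |A ∩ B| ≥ |A ∖ B| — false.
(b) block V: |A| = 5, |A ∩ B| = 3; needs |A ∩ B| = 2 — false.
(c) block III: |A| = 5, |A ∩ B| = 3; needs |A ∖ B| = 2 — true.
(d) block I: |A| = 7, |A ∩ B| = 3; needs |A ∩ B| = 2 — false.

1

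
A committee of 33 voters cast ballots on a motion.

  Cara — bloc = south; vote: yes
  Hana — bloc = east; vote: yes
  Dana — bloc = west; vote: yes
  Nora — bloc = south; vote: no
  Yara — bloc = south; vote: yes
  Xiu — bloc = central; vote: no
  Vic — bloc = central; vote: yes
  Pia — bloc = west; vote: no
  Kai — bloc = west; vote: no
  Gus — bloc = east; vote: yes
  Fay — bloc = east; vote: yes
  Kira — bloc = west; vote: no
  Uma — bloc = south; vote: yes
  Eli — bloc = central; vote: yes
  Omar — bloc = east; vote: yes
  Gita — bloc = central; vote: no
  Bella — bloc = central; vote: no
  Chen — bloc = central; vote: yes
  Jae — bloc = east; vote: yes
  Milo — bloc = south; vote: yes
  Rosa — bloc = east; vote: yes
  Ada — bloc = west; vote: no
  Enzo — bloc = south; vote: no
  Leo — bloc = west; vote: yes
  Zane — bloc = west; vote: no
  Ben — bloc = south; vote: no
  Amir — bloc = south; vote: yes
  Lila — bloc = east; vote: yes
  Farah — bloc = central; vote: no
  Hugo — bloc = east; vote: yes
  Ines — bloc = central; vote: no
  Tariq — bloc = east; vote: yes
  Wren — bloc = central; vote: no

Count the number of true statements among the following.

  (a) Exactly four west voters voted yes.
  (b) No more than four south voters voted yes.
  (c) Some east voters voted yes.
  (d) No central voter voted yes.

1

(a) west: |A| = 7, |A ∩ B| = 2; needs |A ∩ B| = 4 — false.
(b) south: |A| = 8, |A ∩ B| = 5; needs |A ∩ B| ≤ 4 — false.
(c) east: |A| = 9, |A ∩ B| = 9; needs A ∩ B ≠ ∅ (|A ∩ B| ≥ 1) — true.
(d) central: |A| = 9, |A ∩ B| = 3; needs A ∩ B = ∅ (|A ∩ B| = 0) — false.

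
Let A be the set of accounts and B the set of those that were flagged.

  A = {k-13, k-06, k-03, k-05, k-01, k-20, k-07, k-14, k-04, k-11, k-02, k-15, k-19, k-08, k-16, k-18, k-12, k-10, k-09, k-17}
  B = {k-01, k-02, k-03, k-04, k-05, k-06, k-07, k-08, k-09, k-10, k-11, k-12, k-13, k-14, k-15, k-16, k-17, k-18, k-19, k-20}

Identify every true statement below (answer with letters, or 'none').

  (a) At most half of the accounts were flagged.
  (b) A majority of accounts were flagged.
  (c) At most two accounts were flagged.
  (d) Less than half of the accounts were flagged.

(b)

|A| = 20, |A ∩ B| = 20, |A ∖ B| = 0.
(a) |A ∩ B| ≤ |A ∖ B|: fails.
(b) |A ∩ B| > |A ∖ B|: holds.
(c) |A ∩ B| ≤ 2: fails.
(d) |A ∩ B| < |A ∖ B|: fails.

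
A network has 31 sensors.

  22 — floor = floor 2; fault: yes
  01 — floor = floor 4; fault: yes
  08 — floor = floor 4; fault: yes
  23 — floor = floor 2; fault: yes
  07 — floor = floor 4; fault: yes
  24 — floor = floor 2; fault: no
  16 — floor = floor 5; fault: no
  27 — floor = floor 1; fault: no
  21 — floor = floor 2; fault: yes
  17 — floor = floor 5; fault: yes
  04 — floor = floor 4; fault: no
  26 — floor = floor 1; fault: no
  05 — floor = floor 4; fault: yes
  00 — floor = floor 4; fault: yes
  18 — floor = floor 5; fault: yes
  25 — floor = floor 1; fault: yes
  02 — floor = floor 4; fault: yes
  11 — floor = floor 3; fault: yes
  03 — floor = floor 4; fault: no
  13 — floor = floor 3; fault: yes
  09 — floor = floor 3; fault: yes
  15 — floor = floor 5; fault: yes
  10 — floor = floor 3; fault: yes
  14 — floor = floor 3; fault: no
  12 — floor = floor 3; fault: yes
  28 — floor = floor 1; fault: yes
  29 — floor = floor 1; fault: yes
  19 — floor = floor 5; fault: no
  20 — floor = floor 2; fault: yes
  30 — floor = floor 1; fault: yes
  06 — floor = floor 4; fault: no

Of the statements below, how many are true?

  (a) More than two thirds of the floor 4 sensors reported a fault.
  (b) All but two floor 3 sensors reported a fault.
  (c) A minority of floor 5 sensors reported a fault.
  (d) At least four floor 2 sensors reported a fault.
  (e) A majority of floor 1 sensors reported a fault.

(a) floor 4: |A| = 9, |A ∩ B| = 6; needs |A ∩ B| / |A| > 2/3 — false.
(b) floor 3: |A| = 6, |A ∩ B| = 5; needs |A ∖ B| = 2 — false.
(c) floor 5: |A| = 5, |A ∩ B| = 3; needs |A ∩ B| < |A ∖ B| — false.
(d) floor 2: |A| = 5, |A ∩ B| = 4; needs |A ∩ B| ≥ 4 — true.
(e) floor 1: |A| = 6, |A ∩ B| = 4; needs |A ∩ B| > |A ∖ B| — true.

2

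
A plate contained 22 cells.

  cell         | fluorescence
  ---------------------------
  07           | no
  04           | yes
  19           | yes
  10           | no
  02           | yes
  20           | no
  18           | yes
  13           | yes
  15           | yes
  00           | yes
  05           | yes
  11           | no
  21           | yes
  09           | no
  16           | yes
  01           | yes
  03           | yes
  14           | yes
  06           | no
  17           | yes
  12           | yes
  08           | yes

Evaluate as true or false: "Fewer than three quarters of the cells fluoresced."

The determiner here denotes the relation: |A ∩ B| / |A| < 3/4.
|A| = 22, |A ∩ B| = 16, |A ∖ B| = 6.
|A ∩ B|/|A| = 16/22, so the statement is true.

True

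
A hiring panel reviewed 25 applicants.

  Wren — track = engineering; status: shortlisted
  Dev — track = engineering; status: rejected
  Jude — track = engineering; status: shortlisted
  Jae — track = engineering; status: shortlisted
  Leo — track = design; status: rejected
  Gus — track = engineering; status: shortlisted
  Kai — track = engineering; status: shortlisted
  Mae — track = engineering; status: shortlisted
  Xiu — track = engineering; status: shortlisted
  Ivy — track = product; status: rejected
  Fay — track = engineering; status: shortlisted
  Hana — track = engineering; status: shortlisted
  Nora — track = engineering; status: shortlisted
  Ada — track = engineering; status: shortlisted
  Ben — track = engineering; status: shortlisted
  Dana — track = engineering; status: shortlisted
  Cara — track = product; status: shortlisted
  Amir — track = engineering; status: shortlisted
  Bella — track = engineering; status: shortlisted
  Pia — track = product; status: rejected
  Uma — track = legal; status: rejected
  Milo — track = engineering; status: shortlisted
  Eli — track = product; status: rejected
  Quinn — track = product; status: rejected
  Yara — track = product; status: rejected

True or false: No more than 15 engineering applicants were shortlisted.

The determiner here denotes the relation: |A ∩ B| ≤ 15.
|A| = 17, |A ∩ B| = 16, |A ∖ B| = 1.
|A ∩ B| = 16, so the statement is false.

False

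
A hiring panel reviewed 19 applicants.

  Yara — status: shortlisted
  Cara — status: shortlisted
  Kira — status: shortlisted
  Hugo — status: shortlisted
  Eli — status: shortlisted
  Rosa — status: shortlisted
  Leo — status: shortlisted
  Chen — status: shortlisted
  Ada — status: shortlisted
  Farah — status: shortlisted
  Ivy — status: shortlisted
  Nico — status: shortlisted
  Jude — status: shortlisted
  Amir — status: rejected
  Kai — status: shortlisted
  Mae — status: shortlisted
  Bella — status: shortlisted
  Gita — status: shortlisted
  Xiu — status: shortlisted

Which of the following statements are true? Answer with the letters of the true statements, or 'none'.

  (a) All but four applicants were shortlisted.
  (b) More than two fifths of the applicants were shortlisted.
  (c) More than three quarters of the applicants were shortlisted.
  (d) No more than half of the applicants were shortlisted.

|A| = 19, |A ∩ B| = 18, |A ∖ B| = 1.
(a) |A ∖ B| = 4: fails.
(b) |A ∩ B| / |A| > 2/5: holds.
(c) |A ∩ B| / |A| > 3/4: holds.
(d) |A ∩ B| ≤ |A ∖ B|: fails.

(b), (c)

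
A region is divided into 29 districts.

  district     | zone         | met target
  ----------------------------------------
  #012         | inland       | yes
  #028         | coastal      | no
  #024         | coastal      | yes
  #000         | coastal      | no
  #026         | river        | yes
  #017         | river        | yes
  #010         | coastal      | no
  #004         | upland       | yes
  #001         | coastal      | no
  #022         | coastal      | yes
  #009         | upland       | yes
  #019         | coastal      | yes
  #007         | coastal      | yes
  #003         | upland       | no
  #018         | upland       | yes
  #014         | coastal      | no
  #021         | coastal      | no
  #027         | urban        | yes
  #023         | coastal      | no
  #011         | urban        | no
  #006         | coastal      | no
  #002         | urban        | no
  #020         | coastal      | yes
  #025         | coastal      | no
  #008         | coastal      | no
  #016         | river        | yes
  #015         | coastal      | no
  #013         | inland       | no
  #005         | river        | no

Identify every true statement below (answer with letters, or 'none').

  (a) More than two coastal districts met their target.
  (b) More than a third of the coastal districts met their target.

|A| = 16, |A ∩ B| = 5, |A ∖ B| = 11.
(a) |A ∩ B| > 2: holds.
(b) |A ∩ B| / |A| > 1/3: fails.

(a)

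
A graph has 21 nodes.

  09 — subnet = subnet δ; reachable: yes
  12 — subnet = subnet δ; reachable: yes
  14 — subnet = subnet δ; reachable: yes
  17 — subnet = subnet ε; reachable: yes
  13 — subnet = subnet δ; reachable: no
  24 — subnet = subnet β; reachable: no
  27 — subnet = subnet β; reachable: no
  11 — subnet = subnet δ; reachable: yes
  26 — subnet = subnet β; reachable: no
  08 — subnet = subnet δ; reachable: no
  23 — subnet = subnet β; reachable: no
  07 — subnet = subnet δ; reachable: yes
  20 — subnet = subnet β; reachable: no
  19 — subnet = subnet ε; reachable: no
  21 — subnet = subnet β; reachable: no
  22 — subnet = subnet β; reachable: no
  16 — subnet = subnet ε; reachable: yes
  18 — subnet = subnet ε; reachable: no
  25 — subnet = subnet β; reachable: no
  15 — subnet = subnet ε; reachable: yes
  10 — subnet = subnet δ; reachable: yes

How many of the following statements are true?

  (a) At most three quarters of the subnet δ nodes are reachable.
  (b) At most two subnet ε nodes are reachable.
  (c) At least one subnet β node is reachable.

1

(a) subnet δ: |A| = 8, |A ∩ B| = 6; needs |A ∩ B| / |A| ≤ 3/4 — true.
(b) subnet ε: |A| = 5, |A ∩ B| = 3; needs |A ∩ B| ≤ 2 — false.
(c) subnet β: |A| = 8, |A ∩ B| = 0; needs A ∩ B ≠ ∅ (|A ∩ B| ≥ 1) — false.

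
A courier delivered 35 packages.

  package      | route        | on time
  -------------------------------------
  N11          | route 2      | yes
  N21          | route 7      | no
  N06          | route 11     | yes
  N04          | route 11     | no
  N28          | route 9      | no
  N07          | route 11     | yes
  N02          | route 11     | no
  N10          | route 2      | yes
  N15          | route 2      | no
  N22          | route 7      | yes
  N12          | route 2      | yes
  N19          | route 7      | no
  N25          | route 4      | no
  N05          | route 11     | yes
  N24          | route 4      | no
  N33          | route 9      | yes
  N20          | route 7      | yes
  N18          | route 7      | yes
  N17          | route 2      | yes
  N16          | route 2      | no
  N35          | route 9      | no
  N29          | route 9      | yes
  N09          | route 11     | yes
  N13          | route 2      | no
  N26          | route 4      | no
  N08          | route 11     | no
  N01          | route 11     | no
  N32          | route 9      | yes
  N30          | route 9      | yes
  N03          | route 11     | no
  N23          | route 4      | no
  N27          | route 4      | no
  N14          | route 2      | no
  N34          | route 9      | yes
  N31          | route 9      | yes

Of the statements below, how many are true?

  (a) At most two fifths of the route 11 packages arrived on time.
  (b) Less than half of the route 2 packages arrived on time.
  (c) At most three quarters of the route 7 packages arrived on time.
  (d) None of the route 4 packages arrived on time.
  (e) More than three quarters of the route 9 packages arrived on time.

2

(a) route 11: |A| = 9, |A ∩ B| = 4; needs |A ∩ B| / |A| ≤ 2/5 — false.
(b) route 2: |A| = 8, |A ∩ B| = 4; needs |A ∩ B| < |A ∖ B| — false.
(c) route 7: |A| = 5, |A ∩ B| = 3; needs |A ∩ B| / |A| ≤ 3/4 — true.
(d) route 4: |A| = 5, |A ∩ B| = 0; needs A ∩ B = ∅ (|A ∩ B| = 0) — true.
(e) route 9: |A| = 8, |A ∩ B| = 6; needs |A ∩ B| / |A| > 3/4 — false.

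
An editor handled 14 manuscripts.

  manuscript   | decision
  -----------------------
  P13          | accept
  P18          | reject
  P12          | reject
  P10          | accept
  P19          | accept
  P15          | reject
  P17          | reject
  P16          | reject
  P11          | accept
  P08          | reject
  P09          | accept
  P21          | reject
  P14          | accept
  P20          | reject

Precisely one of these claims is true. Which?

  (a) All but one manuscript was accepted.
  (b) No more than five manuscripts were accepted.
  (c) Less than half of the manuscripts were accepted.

|A| = 14, |A ∩ B| = 6, |A ∖ B| = 8.
(a) requires |A ∖ B| = 1: false.
(b) requires |A ∩ B| ≤ 5: false.
(c) requires |A ∩ B| < |A ∖ B|: true.

(c)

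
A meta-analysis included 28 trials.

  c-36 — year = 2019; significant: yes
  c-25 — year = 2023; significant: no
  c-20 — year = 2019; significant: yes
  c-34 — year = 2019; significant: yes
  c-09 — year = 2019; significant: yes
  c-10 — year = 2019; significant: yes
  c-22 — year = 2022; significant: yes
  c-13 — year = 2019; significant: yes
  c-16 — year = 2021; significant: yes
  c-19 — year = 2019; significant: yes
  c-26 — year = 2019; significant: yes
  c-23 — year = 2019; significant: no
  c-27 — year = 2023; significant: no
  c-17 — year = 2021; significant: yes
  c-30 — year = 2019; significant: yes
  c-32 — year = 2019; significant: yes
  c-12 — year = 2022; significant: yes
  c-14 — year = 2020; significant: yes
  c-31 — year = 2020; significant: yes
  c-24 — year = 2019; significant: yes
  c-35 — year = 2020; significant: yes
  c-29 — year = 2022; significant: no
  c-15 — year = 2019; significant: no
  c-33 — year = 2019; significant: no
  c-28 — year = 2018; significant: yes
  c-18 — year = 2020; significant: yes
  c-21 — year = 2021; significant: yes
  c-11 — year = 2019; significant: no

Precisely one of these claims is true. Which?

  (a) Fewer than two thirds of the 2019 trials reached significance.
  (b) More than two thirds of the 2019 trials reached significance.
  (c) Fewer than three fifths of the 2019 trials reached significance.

|A| = 15, |A ∩ B| = 11, |A ∖ B| = 4.
(a) requires |A ∩ B| / |A| < 2/3: false.
(b) requires |A ∩ B| / |A| > 2/3: true.
(c) requires |A ∩ B| / |A| < 3/5: false.

(b)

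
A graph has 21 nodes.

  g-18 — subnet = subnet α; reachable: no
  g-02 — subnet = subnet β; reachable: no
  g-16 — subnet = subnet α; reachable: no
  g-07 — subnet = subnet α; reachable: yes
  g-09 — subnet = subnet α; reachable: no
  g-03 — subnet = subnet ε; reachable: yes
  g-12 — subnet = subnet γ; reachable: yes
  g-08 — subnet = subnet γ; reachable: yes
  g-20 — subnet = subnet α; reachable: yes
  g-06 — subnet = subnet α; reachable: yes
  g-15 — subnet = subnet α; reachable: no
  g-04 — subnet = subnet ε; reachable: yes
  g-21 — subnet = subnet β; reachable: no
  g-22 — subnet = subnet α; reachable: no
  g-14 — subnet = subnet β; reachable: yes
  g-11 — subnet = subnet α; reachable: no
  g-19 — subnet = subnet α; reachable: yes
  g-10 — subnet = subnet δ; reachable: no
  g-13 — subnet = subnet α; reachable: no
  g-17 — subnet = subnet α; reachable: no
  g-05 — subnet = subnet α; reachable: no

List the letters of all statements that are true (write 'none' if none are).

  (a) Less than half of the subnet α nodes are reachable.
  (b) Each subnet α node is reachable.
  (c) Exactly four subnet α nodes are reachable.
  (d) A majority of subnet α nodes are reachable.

|A| = 13, |A ∩ B| = 4, |A ∖ B| = 9.
(a) |A ∩ B| < |A ∖ B|: holds.
(b) A ⊆ B, i.e. every element of A is in B (|A ∖ B| = 0): fails.
(c) |A ∩ B| = 4: holds.
(d) |A ∩ B| > |A ∖ B|: fails.

(a), (c)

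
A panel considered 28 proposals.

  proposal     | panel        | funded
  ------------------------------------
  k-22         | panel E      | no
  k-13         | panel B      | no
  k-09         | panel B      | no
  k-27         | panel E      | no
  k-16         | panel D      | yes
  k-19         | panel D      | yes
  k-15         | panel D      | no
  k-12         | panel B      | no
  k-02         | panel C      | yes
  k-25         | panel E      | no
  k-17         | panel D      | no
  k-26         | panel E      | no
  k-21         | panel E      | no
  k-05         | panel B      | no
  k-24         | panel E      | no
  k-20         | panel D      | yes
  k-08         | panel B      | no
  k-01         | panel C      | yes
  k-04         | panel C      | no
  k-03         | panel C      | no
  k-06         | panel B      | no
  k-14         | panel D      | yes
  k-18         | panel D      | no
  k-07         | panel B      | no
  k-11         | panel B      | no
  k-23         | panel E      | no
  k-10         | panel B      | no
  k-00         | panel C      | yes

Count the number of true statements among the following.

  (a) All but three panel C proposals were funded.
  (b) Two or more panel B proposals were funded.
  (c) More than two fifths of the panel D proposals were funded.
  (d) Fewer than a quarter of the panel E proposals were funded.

2

(a) panel C: |A| = 5, |A ∩ B| = 3; needs |A ∖ B| = 3 — false.
(b) panel B: |A| = 9, |A ∩ B| = 0; needs |A ∩ B| ≥ 2 — false.
(c) panel D: |A| = 7, |A ∩ B| = 4; needs |A ∩ B| / |A| > 2/5 — true.
(d) panel E: |A| = 7, |A ∩ B| = 0; needs |A ∩ B| / |A| < 1/4 — true.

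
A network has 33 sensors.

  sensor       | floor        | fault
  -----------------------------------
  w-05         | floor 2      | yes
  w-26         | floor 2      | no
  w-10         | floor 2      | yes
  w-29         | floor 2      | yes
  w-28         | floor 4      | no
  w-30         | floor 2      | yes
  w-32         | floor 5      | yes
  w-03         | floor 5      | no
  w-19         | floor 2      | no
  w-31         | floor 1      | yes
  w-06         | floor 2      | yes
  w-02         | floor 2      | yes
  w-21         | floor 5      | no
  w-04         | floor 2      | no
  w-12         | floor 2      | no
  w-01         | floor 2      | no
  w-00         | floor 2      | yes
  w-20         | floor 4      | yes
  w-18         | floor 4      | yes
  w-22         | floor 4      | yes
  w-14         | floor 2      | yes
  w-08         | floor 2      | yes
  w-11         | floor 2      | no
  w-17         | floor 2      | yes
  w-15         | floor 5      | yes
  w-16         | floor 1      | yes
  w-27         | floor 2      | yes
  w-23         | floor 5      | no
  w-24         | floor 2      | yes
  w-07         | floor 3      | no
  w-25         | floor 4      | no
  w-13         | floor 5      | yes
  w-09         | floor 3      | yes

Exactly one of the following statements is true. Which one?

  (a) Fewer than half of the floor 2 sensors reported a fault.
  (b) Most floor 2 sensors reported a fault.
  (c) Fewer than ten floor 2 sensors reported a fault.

(b)

|A| = 18, |A ∩ B| = 12, |A ∖ B| = 6.
(a) requires |A ∩ B| < |A ∖ B|: false.
(b) requires |A ∩ B| > |A ∖ B|: true.
(c) requires |A ∩ B| < 10: false.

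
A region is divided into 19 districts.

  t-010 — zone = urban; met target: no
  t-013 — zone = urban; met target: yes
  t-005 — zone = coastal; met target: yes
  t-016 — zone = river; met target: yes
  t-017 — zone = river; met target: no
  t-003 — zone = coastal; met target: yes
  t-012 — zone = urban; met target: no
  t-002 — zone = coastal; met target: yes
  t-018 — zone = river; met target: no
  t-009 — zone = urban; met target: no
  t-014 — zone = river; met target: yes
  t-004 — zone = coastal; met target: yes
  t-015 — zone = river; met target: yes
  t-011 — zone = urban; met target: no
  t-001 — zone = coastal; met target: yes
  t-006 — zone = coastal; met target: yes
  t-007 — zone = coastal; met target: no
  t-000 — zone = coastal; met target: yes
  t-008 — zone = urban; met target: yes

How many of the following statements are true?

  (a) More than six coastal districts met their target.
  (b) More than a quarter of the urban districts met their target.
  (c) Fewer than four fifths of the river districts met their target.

3

(a) coastal: |A| = 8, |A ∩ B| = 7; needs |A ∩ B| > 6 — true.
(b) urban: |A| = 6, |A ∩ B| = 2; needs |A ∩ B| / |A| > 1/4 — true.
(c) river: |A| = 5, |A ∩ B| = 3; needs |A ∩ B| / |A| < 4/5 — true.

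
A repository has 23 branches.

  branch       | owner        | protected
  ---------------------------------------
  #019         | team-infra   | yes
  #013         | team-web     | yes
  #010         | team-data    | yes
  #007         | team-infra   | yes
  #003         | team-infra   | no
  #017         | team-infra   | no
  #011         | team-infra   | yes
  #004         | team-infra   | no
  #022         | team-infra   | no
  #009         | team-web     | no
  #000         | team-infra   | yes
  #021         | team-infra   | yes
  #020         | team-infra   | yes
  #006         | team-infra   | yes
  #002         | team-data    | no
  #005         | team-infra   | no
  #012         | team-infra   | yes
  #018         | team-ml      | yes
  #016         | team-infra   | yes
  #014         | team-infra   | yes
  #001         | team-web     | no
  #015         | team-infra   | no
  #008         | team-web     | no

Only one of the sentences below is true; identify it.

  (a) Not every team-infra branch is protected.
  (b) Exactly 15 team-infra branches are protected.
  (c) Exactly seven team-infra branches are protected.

|A| = 16, |A ∩ B| = 10, |A ∖ B| = 6.
(a) requires A ⊄ B (|A ∖ B| ≥ 1): true.
(b) requires |A ∩ B| = 15: false.
(c) requires |A ∩ B| = 7: false.

(a)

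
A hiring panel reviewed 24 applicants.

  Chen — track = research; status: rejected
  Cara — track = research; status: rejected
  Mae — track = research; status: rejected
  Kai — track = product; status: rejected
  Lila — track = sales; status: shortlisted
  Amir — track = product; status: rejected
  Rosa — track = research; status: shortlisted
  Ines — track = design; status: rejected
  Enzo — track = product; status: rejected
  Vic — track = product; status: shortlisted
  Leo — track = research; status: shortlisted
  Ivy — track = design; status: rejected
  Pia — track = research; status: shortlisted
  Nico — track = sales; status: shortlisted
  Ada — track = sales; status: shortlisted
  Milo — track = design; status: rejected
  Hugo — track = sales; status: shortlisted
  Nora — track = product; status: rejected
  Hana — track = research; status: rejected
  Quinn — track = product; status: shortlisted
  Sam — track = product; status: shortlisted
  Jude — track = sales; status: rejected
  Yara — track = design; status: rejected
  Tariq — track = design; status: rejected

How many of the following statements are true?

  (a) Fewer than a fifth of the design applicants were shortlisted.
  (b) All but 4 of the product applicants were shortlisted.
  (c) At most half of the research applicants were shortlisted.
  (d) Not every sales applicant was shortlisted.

4

(a) design: |A| = 5, |A ∩ B| = 0; needs |A ∩ B| / |A| < 1/5 — true.
(b) product: |A| = 7, |A ∩ B| = 3; needs |A ∖ B| = 4 — true.
(c) research: |A| = 7, |A ∩ B| = 3; needs |A ∩ B| ≤ |A ∖ B| — true.
(d) sales: |A| = 5, |A ∩ B| = 4; needs A ⊄ B (|A ∖ B| ≥ 1) — true.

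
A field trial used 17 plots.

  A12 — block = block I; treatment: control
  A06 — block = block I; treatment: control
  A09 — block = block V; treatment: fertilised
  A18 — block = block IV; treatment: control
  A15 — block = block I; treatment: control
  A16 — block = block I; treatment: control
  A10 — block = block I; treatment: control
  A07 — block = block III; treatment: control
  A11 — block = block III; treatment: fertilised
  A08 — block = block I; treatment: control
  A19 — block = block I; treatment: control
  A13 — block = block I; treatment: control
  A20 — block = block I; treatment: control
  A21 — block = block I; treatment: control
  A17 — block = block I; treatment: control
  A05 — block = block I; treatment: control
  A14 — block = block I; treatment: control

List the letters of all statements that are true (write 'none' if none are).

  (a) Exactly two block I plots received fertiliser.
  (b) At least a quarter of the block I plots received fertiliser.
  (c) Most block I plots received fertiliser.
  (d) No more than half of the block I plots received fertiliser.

|A| = 13, |A ∩ B| = 0, |A ∖ B| = 13.
(a) |A ∩ B| = 2: fails.
(b) |A ∩ B| / |A| ≥ 1/4: fails.
(c) |A ∩ B| > |A ∖ B|: fails.
(d) |A ∩ B| ≤ |A ∖ B|: holds.

(d)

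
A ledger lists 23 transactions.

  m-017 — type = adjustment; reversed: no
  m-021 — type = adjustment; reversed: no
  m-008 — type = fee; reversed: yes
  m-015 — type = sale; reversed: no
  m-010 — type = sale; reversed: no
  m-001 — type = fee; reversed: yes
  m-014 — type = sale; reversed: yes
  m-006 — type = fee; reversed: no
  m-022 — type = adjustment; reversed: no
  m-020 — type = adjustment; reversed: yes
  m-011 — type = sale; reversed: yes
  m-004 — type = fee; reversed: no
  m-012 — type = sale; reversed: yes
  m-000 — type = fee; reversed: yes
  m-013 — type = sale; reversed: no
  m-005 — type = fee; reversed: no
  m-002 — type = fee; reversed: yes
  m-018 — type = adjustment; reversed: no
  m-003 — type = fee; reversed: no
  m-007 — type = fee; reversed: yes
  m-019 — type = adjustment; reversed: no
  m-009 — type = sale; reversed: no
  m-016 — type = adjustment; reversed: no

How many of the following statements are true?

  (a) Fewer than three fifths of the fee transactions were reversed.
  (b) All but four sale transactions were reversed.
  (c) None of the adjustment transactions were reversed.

(a) fee: |A| = 9, |A ∩ B| = 5; needs |A ∩ B| / |A| < 3/5 — true.
(b) sale: |A| = 7, |A ∩ B| = 3; needs |A ∖ B| = 4 — true.
(c) adjustment: |A| = 7, |A ∩ B| = 1; needs A ∩ B = ∅ (|A ∩ B| = 0) — false.

2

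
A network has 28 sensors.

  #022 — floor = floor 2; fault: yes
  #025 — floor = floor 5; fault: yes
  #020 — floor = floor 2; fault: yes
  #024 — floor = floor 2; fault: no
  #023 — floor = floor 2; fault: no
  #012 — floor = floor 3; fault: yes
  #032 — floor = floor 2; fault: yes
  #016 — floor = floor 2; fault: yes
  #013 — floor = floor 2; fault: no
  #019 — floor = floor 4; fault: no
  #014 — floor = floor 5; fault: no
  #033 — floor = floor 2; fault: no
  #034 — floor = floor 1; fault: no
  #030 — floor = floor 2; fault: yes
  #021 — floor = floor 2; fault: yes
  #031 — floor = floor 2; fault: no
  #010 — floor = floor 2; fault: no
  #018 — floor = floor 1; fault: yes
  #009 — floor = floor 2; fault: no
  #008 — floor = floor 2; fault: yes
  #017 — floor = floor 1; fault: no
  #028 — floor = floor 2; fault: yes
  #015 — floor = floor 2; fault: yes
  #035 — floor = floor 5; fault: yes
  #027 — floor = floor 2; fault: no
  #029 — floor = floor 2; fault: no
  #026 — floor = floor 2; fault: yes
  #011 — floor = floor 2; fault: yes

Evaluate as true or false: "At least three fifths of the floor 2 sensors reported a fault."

False

'At least three fifths of the floor 2 sensors reported a fault' holds iff |A ∩ B| / |A| ≥ 3/5.
|A| = 20, |A ∩ B| = 11, |A ∖ B| = 9.
|A ∩ B|/|A| = 11/20, so the statement is false.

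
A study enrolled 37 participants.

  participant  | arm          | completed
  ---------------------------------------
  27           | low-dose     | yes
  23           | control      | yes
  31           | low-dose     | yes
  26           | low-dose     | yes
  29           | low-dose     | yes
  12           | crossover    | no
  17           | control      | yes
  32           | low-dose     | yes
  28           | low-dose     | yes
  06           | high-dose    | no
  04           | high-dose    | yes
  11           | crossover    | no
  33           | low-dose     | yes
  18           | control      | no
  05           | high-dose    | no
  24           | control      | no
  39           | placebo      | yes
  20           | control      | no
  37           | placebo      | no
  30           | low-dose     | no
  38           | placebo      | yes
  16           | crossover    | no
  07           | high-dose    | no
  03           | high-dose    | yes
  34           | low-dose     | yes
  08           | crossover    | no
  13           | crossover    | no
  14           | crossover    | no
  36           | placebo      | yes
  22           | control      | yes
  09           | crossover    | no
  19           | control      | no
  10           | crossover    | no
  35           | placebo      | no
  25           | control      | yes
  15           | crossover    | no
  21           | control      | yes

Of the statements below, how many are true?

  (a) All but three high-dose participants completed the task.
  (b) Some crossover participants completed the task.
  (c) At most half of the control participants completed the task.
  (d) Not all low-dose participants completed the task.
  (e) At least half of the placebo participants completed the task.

3

(a) high-dose: |A| = 5, |A ∩ B| = 2; needs |A ∖ B| = 3 — true.
(b) crossover: |A| = 9, |A ∩ B| = 0; needs A ∩ B ≠ ∅ (|A ∩ B| ≥ 1) — false.
(c) control: |A| = 9, |A ∩ B| = 5; needs |A ∩ B| ≤ |A ∖ B| — false.
(d) low-dose: |A| = 9, |A ∩ B| = 8; needs A ⊄ B (|A ∖ B| ≥ 1) — true.
(e) placebo: |A| = 5, |A ∩ B| = 3; needs |A ∩ B| ≥ |A ∖ B| — true.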